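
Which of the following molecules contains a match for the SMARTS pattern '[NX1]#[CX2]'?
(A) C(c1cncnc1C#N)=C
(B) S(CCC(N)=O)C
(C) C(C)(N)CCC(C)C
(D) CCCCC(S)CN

A

[NX1]#[CX2] describes a nitrogen triple-bonded to a two-connected carbon (a nitrile).
(A) contains a nitrile (-C#N), which satisfies every atom and bond constraint.
(B) has a primary amide (-C(=O)NH2) but the nitrogen is NX3, not NX1.
(C) has a primary amino group (-NH2) but the nitrogen is NX3 (three connections), not NX1 triple-bonded.
(D) has a primary amino group (-NH2) but the nitrogen is NX3 (three connections), not NX1 triple-bonded.
So the answer is (A).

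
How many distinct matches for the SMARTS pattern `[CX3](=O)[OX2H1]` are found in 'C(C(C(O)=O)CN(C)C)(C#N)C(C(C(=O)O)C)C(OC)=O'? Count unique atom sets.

2

[CX3](=O)[OX2H1] is the SMARTS for a carboxylic acid: an sp2 carbon double-bonded to O and single-bonded to an -OH oxygen.
The molecule carries 2 separate instances of a carboxylic acid group (-C(=O)OH) meeting every constraint; each maps to a distinct set of atoms, giving 2 matches.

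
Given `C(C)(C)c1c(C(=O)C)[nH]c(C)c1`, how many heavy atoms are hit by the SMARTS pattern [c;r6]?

0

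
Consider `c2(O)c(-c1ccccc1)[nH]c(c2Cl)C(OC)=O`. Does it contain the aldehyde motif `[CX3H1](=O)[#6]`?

No

The pattern [CX3H1](=O)[#6] describes an sp2 carbon with one H, double-bonded to O and single-bonded to carbon — an aldehyde.
The closest candidate here is a methyl-ester group (-C(=O)OCH3), but the carbonyl carbon has H0, not H1. No other fragment satisfies the full query, so there is no match.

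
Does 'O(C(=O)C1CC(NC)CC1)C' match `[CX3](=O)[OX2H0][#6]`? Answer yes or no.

Yes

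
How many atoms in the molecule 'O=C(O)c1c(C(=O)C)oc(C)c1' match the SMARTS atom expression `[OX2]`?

1

Check the 12 heavy atoms by environment: 1× o (aromatic, X2) → no; 4× c (aromatic, X3) → no; 2× C (X4) → no; 2× C (X3) → no; 2× O (X1) → no; 1× O (X2) → match.
That gives 1 matching atom.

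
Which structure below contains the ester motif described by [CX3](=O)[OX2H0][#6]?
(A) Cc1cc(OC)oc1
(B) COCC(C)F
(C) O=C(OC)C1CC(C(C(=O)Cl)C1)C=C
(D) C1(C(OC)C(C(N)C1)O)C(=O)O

[CX3](=O)[OX2H0][#6] describes a carbonyl carbon bonded to an oxygen that is itself bonded to carbon (no H on that O) (an ester).
(A) has a methoxy ether (-OCH3) but the ether oxygen is not adjacent to a C=O carbon.
(B) has a methoxy ether (-OCH3) but the ether oxygen is not adjacent to a C=O carbon.
(C) contains a methyl-ester group (-C(=O)OCH3), which satisfies every atom and bond constraint.
(D) has a carboxylic acid group (-C(=O)OH) but the singly-bonded O carries H (OX2H1, not H0).
So the answer is (C).

C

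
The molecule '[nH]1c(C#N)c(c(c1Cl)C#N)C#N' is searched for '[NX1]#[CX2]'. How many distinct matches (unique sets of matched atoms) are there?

3

[NX1]#[CX2] is the SMARTS for a nitrile: a nitrogen triple-bonded to a two-connected carbon.
The molecule carries 3 separate instances of a nitrile (-C#N) meeting every constraint; each maps to a distinct set of atoms, giving 3 matches.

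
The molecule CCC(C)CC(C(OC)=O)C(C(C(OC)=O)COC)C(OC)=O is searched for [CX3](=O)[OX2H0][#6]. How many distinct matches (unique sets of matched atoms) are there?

[CX3](=O)[OX2H0][#6] is the SMARTS for an ester: a carbonyl carbon bonded to an oxygen that is itself bonded to carbon (no H on that O).
The molecule carries 3 separate instances of a methyl-ester group (-C(=O)OCH3) meeting every constraint; each maps to a distinct set of atoms, giving 3 matches.

3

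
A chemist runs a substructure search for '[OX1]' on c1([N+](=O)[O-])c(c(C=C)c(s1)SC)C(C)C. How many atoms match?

2

Check the 15 heavy atoms by environment: 1× s (aromatic, X2) → no; 4× c (aromatic, X3) → no; 2× C (X3) → no; 4× C (X4) → no; 1× S (X2) → no; 1× N (charge +1, X3) → no; 1× O (charge -1, X1) → match; 1× O (X1) → match.
Summing the matching environments: 1 + 1 = 2 matching atoms.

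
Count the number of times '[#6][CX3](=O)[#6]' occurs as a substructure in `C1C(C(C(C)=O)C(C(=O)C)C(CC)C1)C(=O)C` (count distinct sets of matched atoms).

3

[#6][CX3](=O)[#6] is the SMARTS for a ketone: a carbonyl carbon (no H) flanked by two carbons.
The molecule carries 3 separate instances of an acetyl/ketone group (-C(=O)CH3) meeting every constraint; each maps to a distinct set of atoms, giving 3 matches.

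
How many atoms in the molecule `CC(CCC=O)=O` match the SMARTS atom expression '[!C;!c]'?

The query [!C;!c] means: neither aliphatic nor aromatic carbon — same as [!#6].
Check the 7 heavy atoms by environment: 5× C → no; 2× O → match.
That gives 2 matching atoms.

2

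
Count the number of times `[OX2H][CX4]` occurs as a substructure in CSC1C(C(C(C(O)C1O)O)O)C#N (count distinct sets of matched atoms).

4

[OX2H][CX4] is the SMARTS for an aliphatic alcohol: a hydroxyl oxygen bound to an sp3 (X4) carbon.
The molecule carries 4 separate instances of a hydroxyl group (-OH) meeting every constraint; each maps to a distinct set of atoms, giving 4 matches.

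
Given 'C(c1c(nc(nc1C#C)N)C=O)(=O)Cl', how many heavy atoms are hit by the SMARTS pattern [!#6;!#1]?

6

The query [!#6;!#1] means: not carbon and not hydrogen — any heteroatom.
Check the 14 heavy atoms by environment: 2× n (aromatic) → match; 4× c (aromatic) → no; 4× C → no; 2× O → match; 1× Cl → match; 1× N → match.
Summing the matching environments: 2 + 2 + 1 + 1 = 6 matching atoms.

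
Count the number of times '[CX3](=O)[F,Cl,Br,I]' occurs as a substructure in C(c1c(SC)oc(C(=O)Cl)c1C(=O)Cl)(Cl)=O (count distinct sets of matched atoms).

3

[CX3](=O)[F,Cl,Br,I] is the SMARTS for an acyl halide: a carbonyl carbon bonded to a halogen.
The molecule carries 3 separate instances of an acyl chloride (-C(=O)Cl) meeting every constraint; each maps to a distinct set of atoms, giving 3 matches.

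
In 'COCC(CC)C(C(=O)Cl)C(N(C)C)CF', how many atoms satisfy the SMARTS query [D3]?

5

The query [D3] means: atom with exactly three heavy-atom neighbours.
Check the 16 heavy atoms by environment: 3× C (D2) → no; 4× C (D3) → match; 1× F (D1) → no; 1× N (D3) → match; 4× C (D1) → no; 1× O (D1) → no; 1× Cl (D1) → no; 1× O (D2) → no.
Summing the matching environments: 4 + 1 = 5 matching atoms.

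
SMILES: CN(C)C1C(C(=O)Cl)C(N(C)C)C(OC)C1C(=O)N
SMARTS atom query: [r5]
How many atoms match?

5

The query [r5] means: r5 matches atoms in a five-membered ring.
Check the 19 heavy atoms by environment: 5× C (in 5-ring) → match; 3× N (acyclic) → no; 7× C (acyclic) → no; 3× O (acyclic) → no; 1× Cl (acyclic) → no.
That gives 5 matching atoms.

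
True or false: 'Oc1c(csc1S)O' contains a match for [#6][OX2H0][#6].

False

The pattern [#6][OX2H0][#6] describes an aliphatic oxygen bridging two carbons with no H on the oxygen — an ether.
The closest candidate here is a hydroxyl group (-OH), but the oxygen has H1, not H0 bridging two carbons. No other fragment satisfies the full query, so there is no match.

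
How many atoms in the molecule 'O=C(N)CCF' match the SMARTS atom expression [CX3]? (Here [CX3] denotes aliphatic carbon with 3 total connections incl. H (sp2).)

The query [CX3] means: C with X3: aliphatic carbon with exactly 3 total connections.
Check the 6 heavy atoms by environment: 2× C (X4) → no; 1× F (X1) → no; 1× C (X3) → match; 1× O (X1) → no; 1× N (X3) → no.
That gives 1 matching atom.

1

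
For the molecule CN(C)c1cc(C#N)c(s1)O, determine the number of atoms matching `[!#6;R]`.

The query [!#6;R] means: non-carbon atom that is part of a ring.
Check the 11 heavy atoms by environment: 1× s (aromatic, in 5-ring) → match; 4× c (aromatic, in 5-ring) → no; 2× N (acyclic) → no; 3× C (acyclic) → no; 1× O (acyclic) → no.
That gives 1 matching atom.

1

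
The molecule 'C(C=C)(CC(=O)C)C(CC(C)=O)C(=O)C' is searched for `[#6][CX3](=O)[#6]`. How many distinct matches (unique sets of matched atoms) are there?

[#6][CX3](=O)[#6] is the SMARTS for a ketone: a carbonyl carbon (no H) flanked by two carbons.
The molecule carries 3 separate instances of an acetyl/ketone group (-C(=O)CH3) meeting every constraint; each maps to a distinct set of atoms, giving 3 matches.

3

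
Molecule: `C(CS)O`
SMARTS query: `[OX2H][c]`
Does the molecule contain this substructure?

The pattern [OX2H][c] describes a hydroxyl oxygen attached to an aromatic carbon — a phenol.
The closest candidate here is a hydroxyl group (-OH), but the -OH is on an aliphatic carbon, not an aromatic c. No other fragment satisfies the full query, so there is no match.

No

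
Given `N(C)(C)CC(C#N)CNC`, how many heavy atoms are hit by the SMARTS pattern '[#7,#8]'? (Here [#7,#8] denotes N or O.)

Check the 10 heavy atoms by environment: 7× C → no; 3× N → match.
That gives 3 matching atoms.

3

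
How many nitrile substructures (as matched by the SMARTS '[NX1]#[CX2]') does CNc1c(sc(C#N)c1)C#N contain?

2

[NX1]#[CX2] is the SMARTS for a nitrile: a nitrogen triple-bonded to a two-connected carbon.
The molecule carries 2 separate instances of a nitrile (-C#N) meeting every constraint; each maps to a distinct set of atoms, giving 2 matches.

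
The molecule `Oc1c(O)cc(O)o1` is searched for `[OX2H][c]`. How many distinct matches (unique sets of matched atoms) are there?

3

[OX2H][c] is the SMARTS for a phenol: a hydroxyl oxygen attached to an aromatic carbon.
The molecule carries 3 separate instances of a hydroxyl group (-OH) meeting every constraint; each maps to a distinct set of atoms, giving 3 matches.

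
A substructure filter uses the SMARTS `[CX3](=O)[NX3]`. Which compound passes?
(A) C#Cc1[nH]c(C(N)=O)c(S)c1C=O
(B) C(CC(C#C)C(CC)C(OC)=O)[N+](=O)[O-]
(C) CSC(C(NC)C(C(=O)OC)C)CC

A

[CX3](=O)[NX3] describes a carbonyl carbon bonded to a trivalent nitrogen (an amide).
(A) contains a primary amide (-C(=O)NH2), which satisfies every atom and bond constraint.
(B) has a methyl-ester group (-C(=O)OCH3) but the carbonyl is bonded to O, not to an NX3 nitrogen.
(C) has a methyl-ester group (-C(=O)OCH3) but the carbonyl is bonded to O, not to an NX3 nitrogen.
So the answer is (A).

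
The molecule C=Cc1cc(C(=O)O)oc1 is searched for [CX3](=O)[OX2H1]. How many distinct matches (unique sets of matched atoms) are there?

1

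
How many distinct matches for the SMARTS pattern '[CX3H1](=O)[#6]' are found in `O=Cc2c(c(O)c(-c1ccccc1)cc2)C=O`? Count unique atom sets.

2

[CX3H1](=O)[#6] is the SMARTS for an aldehyde: an sp2 carbon with one H, double-bonded to O and single-bonded to carbon.
The molecule carries 2 separate instances of an aldehyde (-CHO) meeting every constraint; each maps to a distinct set of atoms, giving 2 matches.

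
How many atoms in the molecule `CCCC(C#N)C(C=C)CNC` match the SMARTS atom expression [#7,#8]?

2

Check the 12 heavy atoms by environment: 10× C → no; 2× N → match.
That gives 2 matching atoms.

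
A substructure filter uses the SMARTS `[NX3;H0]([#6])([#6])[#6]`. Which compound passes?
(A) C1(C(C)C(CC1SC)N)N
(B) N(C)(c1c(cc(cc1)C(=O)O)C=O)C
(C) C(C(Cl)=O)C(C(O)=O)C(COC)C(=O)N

[NX3;H0]([#6])([#6])[#6] describes a trivalent nitrogen with no H, bonded to three carbons (a tertiary amine).
(A) has a primary amino group (-NH2) but the nitrogen has H2, not H0 with three carbons.
(B) contains a dimethylamino group (-N(CH3)2), which satisfies every atom and bond constraint.
(C) has a primary amide (-C(=O)NH2) but the amide nitrogen has H2 and only one carbon neighbour.
So the answer is (B).

B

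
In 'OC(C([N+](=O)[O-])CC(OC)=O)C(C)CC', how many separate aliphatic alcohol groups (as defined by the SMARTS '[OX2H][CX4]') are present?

1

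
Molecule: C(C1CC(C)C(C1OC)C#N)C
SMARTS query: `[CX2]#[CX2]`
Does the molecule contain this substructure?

The pattern [CX2]#[CX2] describes a carbon-carbon triple bond — an alkyne.
The closest candidate here is a nitrile (-C#N), but the triple bond is C#N, not C#C. No other fragment satisfies the full query, so there is no match.

No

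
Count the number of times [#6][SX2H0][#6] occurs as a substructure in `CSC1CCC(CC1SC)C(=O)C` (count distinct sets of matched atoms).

2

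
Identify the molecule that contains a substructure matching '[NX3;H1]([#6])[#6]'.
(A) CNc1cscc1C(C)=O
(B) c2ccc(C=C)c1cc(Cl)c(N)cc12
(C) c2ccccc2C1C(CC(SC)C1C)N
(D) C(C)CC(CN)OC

[NX3;H1]([#6])[#6] describes a trivalent nitrogen with one H, bonded to two carbons (a secondary amine).
(A) contains an N-methylamino group (-NHCH3), which satisfies every atom and bond constraint.
(B) has a primary amino group (-NH2) but the nitrogen has H2 and only one carbon neighbour.
(C) has a primary amino group (-NH2) but the nitrogen has H2 and only one carbon neighbour.
(D) has a primary amino group (-NH2) but the nitrogen has H2 and only one carbon neighbour.
So the answer is (A).

A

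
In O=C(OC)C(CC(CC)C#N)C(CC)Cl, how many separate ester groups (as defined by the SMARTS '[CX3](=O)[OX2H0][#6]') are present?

1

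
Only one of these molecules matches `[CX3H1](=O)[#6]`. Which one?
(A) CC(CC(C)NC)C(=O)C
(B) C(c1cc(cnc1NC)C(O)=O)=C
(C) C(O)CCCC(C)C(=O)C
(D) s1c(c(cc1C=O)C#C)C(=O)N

[CX3H1](=O)[#6] describes an sp2 carbon with one H, double-bonded to O and single-bonded to carbon (an aldehyde).
(A) has an acetyl/ketone group (-C(=O)CH3) but the carbonyl carbon has H0 (two carbon neighbours), not H1.
(B) has a carboxylic acid group (-C(=O)OH) but the carbonyl carbon has H0 and is bonded to O, not H1.
(C) has an acetyl/ketone group (-C(=O)CH3) but the carbonyl carbon has H0 (two carbon neighbours), not H1.
(D) contains an aldehyde (-CHO), which satisfies every atom and bond constraint.
So the answer is (D).

D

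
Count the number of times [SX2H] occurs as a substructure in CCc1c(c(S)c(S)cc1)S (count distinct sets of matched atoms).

3

[SX2H] is the SMARTS for a thiol: an aliphatic sulfur with two connections, one being H.
The molecule carries 3 separate instances of a thiol (-SH) meeting every constraint; each maps to a distinct set of atoms, giving 3 matches.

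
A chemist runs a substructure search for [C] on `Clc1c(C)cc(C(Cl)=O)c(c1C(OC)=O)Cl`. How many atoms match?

4

The query [C] means: uppercase C matches aliphatic (non-aromatic) carbon only.
Check the 16 heavy atoms by environment: 6× c (aromatic) → no; 3× Cl → no; 4× C → match; 3× O → no.
That gives 4 matching atoms.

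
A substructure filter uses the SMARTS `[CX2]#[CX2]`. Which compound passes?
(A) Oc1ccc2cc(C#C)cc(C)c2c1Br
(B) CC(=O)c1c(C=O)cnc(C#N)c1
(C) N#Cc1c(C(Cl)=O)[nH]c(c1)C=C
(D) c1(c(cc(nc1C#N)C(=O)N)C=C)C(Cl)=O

A

[CX2]#[CX2] describes a carbon-carbon triple bond (an alkyne).
(A) contains an ethynyl group (-C#CH), which satisfies every atom and bond constraint.
(B) has a nitrile (-C#N) but the triple bond is C#N, not C#C.
(C) has a nitrile (-C#N) but the triple bond is C#N, not C#C.
(D) has a nitrile (-C#N) but the triple bond is C#N, not C#C.
So the answer is (A).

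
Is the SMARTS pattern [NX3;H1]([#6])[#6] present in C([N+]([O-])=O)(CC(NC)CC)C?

Yes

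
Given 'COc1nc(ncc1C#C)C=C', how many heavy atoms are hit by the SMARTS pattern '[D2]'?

The query [D2] means: atom with exactly two heavy-atom neighbours.
Check the 12 heavy atoms by environment: 2× n (aromatic, D2) → match; 3× c (aromatic, D3) → no; 1× c (aromatic, D2) → match; 1× O (D2) → match; 3× C (D1) → no; 2× C (D2) → match.
Summing the matching environments: 2 + 1 + 1 + 2 = 6 matching atoms.

6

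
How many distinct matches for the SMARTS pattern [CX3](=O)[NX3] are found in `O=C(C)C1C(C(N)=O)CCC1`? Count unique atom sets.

1

[CX3](=O)[NX3] is the SMARTS for an amide: a carbonyl carbon bonded to a trivalent nitrogen.
Exactly one fragment in the molecule meets all constraints, giving 1 match.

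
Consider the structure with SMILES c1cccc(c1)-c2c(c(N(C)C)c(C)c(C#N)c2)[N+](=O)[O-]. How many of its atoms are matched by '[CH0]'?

Check the 21 heavy atoms by environment: 6× c (aromatic, H0) → no; 6× c (aromatic, H1) → no; 3× C (H3) → no; 1× N (charge +1, H0) → no; 1× O (charge -1, H0) → no; 1× O (H0) → no; 1× C (H0) → match; 2× N (H0) → no.
That gives 1 matching atom.

1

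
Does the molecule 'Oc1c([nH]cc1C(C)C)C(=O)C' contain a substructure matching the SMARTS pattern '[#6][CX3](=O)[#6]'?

The pattern [#6][CX3](=O)[#6] describes a carbonyl carbon (no H) flanked by two carbons — a ketone.
The molecule carries an acetyl/ketone group (-C(=O)CH3), whose atoms satisfy every constraint of the query, so the pattern matches.

Yes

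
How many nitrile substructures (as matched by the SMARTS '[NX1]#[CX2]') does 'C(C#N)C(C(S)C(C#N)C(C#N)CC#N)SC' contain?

[NX1]#[CX2] is the SMARTS for a nitrile: a nitrogen triple-bonded to a two-connected carbon.
The molecule carries 4 separate instances of a nitrile (-C#N) meeting every constraint; each maps to a distinct set of atoms, giving 4 matches.

4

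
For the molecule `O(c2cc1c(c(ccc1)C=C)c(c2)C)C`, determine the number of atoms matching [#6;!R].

Check the 15 heavy atoms by environment: 10× c (aromatic, in 6-ring) → no; 4× C (acyclic) → match; 1× O (acyclic) → no.
That gives 4 matching atoms.

4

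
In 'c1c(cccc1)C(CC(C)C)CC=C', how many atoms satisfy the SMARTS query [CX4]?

The query [CX4] means: C with X4: aliphatic carbon with exactly 4 total connections (bonds + H).
Check the 14 heavy atoms by environment: 6× C (X4) → match; 6× c (aromatic, X3) → no; 2× C (X3) → no.
That gives 6 matching atoms.

6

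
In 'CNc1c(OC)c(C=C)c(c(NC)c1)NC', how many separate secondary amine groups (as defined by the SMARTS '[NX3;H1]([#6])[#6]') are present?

[NX3;H1]([#6])[#6] is the SMARTS for a secondary amine: a trivalent nitrogen with one H, bonded to two carbons.
The molecule carries 3 separate instances of an N-methylamino group (-NHCH3) meeting every constraint; each maps to a distinct set of atoms, giving 3 matches.

3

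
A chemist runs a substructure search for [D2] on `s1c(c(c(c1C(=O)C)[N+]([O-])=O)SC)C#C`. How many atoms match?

3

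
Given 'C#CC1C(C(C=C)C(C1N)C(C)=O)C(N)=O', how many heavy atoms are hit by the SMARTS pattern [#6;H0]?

Check the 16 heavy atoms by environment: 7× C (H1) → no; 1× C (H2) → no; 2× N (H2) → no; 3× C (H0) → match; 2× O (H0) → no; 1× C (H3) → no.
That gives 3 matching atoms.

3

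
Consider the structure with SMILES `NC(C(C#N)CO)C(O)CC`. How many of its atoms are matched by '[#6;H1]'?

3

The query [#6;H1] means: any carbon bearing exactly one hydrogen.
Check the 11 heavy atoms by environment: 2× C (H2) → no; 3× C (H1) → match; 1× N (H2) → no; 2× O (H1) → no; 1× C (H0) → no; 1× N (H0) → no; 1× C (H3) → no.
That gives 3 matching atoms.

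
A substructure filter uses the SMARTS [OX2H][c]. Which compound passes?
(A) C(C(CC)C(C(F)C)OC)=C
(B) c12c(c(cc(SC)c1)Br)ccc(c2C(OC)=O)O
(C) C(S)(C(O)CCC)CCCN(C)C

[OX2H][c] describes a hydroxyl oxygen attached to an aromatic carbon (a phenol).
(A) has a methoxy ether (-OCH3) but the oxygen has H0, not H1.
(B) contains a hydroxyl group (-OH), which satisfies every atom and bond constraint.
(C) has a hydroxyl group (-OH) but the -OH is on an aliphatic carbon, not an aromatic c.
So the answer is (B).

B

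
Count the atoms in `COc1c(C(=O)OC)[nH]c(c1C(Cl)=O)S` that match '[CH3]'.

2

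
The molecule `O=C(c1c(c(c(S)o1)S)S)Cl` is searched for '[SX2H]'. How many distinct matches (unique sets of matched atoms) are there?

3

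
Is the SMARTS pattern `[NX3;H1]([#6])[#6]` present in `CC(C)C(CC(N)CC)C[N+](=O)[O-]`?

No

The pattern [NX3;H1]([#6])[#6] describes a trivalent nitrogen with one H, bonded to two carbons — a secondary amine.
The closest candidate here is a primary amino group (-NH2), but the nitrogen has H2 and only one carbon neighbour. No other fragment satisfies the full query, so there is no match.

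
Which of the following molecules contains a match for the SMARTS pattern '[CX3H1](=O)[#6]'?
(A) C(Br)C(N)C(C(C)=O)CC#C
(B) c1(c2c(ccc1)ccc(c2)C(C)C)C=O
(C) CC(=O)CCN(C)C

[CX3H1](=O)[#6] describes an sp2 carbon with one H, double-bonded to O and single-bonded to carbon (an aldehyde).
(A) has an acetyl/ketone group (-C(=O)CH3) but the carbonyl carbon has H0 (two carbon neighbours), not H1.
(B) contains an aldehyde (-CHO), which satisfies every atom and bond constraint.
(C) has an acetyl/ketone group (-C(=O)CH3) but the carbonyl carbon has H0 (two carbon neighbours), not H1.
So the answer is (B).

B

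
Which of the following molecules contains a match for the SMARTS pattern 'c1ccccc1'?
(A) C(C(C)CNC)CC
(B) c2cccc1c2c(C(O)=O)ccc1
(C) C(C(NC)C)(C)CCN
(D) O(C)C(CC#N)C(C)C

B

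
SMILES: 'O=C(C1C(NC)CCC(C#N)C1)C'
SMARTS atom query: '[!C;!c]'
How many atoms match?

Check the 13 heavy atoms by environment: 10× C → no; 2× N → match; 1× O → match.
Summing the matching environments: 2 + 1 = 3 matching atoms.

3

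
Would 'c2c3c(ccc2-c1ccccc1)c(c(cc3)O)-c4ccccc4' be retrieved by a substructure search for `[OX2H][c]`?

Yes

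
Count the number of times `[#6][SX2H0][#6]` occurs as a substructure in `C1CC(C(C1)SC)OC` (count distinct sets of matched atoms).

1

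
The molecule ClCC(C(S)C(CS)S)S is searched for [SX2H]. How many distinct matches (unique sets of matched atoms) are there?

4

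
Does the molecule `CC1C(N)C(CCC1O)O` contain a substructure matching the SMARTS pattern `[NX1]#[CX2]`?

The pattern [NX1]#[CX2] describes a nitrogen triple-bonded to a two-connected carbon — a nitrile.
The closest candidate here is a primary amino group (-NH2), but the nitrogen is NX3 (three connections), not NX1 triple-bonded. No other fragment satisfies the full query, so there is no match.

No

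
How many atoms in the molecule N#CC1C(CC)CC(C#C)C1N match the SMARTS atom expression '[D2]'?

The query [D2] means: atom with exactly two heavy-atom neighbours.
Check the 12 heavy atoms by environment: 4× C (D2) → match; 4× C (D3) → no; 2× N (D1) → no; 2× C (D1) → no.
That gives 4 matching atoms.

4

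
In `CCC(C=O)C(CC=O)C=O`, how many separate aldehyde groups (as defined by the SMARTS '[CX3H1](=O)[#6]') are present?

[CX3H1](=O)[#6] is the SMARTS for an aldehyde: an sp2 carbon with one H, double-bonded to O and single-bonded to carbon.
The molecule carries 3 separate instances of an aldehyde (-CHO) meeting every constraint; each maps to a distinct set of atoms, giving 3 matches.

3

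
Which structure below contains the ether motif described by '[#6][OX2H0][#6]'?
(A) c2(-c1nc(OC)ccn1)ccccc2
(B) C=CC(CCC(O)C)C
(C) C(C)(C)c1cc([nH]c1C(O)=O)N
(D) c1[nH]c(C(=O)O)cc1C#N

A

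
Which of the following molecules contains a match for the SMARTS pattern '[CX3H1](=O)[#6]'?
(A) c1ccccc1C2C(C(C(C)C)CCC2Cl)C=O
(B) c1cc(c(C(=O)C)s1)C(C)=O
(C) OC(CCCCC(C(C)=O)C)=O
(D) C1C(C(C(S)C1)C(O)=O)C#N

A

[CX3H1](=O)[#6] describes an sp2 carbon with one H, double-bonded to O and single-bonded to carbon (an aldehyde).
(A) contains an aldehyde (-CHO), which satisfies every atom and bond constraint.
(B) has an acetyl/ketone group (-C(=O)CH3) but the carbonyl carbon has H0 (two carbon neighbours), not H1.
(C) has an acetyl/ketone group (-C(=O)CH3) but the carbonyl carbon has H0 (two carbon neighbours), not H1.
(D) has a carboxylic acid group (-C(=O)OH) but the carbonyl carbon has H0 and is bonded to O, not H1.
So the answer is (A).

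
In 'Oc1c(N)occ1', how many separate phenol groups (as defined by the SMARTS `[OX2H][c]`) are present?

[OX2H][c] is the SMARTS for a phenol: a hydroxyl oxygen attached to an aromatic carbon.
Exactly one fragment in the molecule meets all constraints, giving 1 match.

1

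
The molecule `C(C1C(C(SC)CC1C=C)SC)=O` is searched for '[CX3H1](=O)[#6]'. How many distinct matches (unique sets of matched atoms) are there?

1

[CX3H1](=O)[#6] is the SMARTS for an aldehyde: an sp2 carbon with one H, double-bonded to O and single-bonded to carbon.
Exactly one fragment in the molecule meets all constraints, giving 1 match.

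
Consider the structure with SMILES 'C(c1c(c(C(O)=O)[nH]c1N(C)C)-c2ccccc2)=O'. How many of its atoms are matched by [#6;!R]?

4

Check the 19 heavy atoms by environment: 1× n (aromatic, in 5-ring) → no; 4× c (aromatic, in 5-ring) → no; 6× c (aromatic, in 6-ring) → no; 1× N (acyclic) → no; 4× C (acyclic) → match; 3× O (acyclic) → no.
That gives 4 matching atoms.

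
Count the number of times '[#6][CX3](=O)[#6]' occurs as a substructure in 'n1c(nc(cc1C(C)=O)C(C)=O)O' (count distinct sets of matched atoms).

2

[#6][CX3](=O)[#6] is the SMARTS for a ketone: a carbonyl carbon (no H) flanked by two carbons.
The molecule carries 2 separate instances of an acetyl/ketone group (-C(=O)CH3) meeting every constraint; each maps to a distinct set of atoms, giving 2 matches.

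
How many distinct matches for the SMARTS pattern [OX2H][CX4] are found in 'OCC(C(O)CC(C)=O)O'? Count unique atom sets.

[OX2H][CX4] is the SMARTS for an aliphatic alcohol: a hydroxyl oxygen bound to an sp3 (X4) carbon.
The molecule carries 3 separate instances of a hydroxyl group (-OH) meeting every constraint; each maps to a distinct set of atoms, giving 3 matches.

3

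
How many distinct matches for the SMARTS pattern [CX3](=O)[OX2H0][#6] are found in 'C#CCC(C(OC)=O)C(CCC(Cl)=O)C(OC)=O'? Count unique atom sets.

[CX3](=O)[OX2H0][#6] is the SMARTS for an ester: a carbonyl carbon bonded to an oxygen that is itself bonded to carbon (no H on that O).
The molecule carries 2 separate instances of a methyl-ester group (-C(=O)OCH3) meeting every constraint; each maps to a distinct set of atoms, giving 2 matches.

2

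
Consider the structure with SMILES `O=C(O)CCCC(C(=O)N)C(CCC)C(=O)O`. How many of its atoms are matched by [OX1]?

The query [OX1] means: aliphatic oxygen with one total connection — typically a carbonyl =O or an oxide.
Check the 17 heavy atoms by environment: 8× C (X4) → no; 3× C (X3) → no; 3× O (X1) → match; 1× N (X3) → no; 2× O (X2) → no.
That gives 3 matching atoms.

3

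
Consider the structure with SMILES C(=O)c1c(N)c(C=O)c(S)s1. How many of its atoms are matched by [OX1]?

2

Check the 11 heavy atoms by environment: 1× s (aromatic, X2) → no; 4× c (aromatic, X3) → no; 2× C (X3) → no; 2× O (X1) → match; 1× N (X3) → no; 1× S (X2) → no.
That gives 2 matching atoms.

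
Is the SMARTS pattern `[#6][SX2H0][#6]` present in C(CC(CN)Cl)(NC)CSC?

Yes

The pattern [#6][SX2H0][#6] describes an aliphatic sulfur bridging two carbons with no H on the sulfur — a thioether.
The molecule carries a methylthio ether (-SCH3), whose atoms satisfy every constraint of the query, so the pattern matches.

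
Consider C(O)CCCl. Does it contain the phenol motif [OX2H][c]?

No

The pattern [OX2H][c] describes a hydroxyl oxygen attached to an aromatic carbon — a phenol.
The closest candidate here is a hydroxyl group (-OH), but the -OH is on an aliphatic carbon, not an aromatic c. No other fragment satisfies the full query, so there is no match.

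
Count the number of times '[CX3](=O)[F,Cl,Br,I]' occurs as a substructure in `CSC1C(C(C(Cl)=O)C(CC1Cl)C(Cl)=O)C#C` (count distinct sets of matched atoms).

[CX3](=O)[F,Cl,Br,I] is the SMARTS for an acyl halide: a carbonyl carbon bonded to a halogen.
The molecule carries 2 separate instances of an acyl chloride (-C(=O)Cl) meeting every constraint; each maps to a distinct set of atoms, giving 2 matches.

2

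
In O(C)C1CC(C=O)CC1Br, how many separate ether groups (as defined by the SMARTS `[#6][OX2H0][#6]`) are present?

1

[#6][OX2H0][#6] is the SMARTS for an ether: an aliphatic oxygen bridging two carbons with no H on the oxygen.
Exactly one fragment in the molecule meets all constraints, giving 1 match.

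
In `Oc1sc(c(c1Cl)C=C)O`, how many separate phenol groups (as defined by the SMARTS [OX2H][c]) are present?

[OX2H][c] is the SMARTS for a phenol: a hydroxyl oxygen attached to an aromatic carbon.
The molecule carries 2 separate instances of a hydroxyl group (-OH) meeting every constraint; each maps to a distinct set of atoms, giving 2 matches.

2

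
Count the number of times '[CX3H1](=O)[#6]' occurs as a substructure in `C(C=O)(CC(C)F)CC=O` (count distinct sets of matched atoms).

[CX3H1](=O)[#6] is the SMARTS for an aldehyde: an sp2 carbon with one H, double-bonded to O and single-bonded to carbon.
The molecule carries 2 separate instances of an aldehyde (-CHO) meeting every constraint; each maps to a distinct set of atoms, giving 2 matches.

2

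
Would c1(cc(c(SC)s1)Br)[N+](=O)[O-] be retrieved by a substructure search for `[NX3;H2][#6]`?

No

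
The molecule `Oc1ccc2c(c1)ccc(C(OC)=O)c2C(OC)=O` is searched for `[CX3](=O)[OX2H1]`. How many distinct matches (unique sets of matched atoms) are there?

[CX3](=O)[OX2H1] is the SMARTS for a carboxylic acid: an sp2 carbon double-bonded to O and single-bonded to an -OH oxygen.
The molecule has a methyl-ester group (-C(=O)OCH3), but the singly-bonded O has no H (OX2H0, not OX2H1); nothing else fits, so there are 0 matches.

0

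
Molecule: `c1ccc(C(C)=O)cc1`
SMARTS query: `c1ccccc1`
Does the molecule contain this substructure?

Yes

The pattern c1ccccc1 describes six aromatic carbons in a ring — a benzene ring.
The required atom environment is present in the molecule, so the pattern matches.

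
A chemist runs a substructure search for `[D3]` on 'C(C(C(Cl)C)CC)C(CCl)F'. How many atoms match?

3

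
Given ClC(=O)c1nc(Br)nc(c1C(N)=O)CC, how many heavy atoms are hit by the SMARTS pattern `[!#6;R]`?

2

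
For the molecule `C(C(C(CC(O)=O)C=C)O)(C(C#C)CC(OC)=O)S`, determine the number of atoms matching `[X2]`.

Check the 19 heavy atoms by environment: 7× C (X4) → no; 2× C (X2) → match; 3× O (X2) → match; 1× S (X2) → match; 4× C (X3) → no; 2× O (X1) → no.
Summing the matching environments: 2 + 3 + 1 = 6 matching atoms.

6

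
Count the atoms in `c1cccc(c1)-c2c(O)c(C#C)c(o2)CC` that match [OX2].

The query [OX2] means: aliphatic oxygen with two total connections — ether, hydroxyl, or ester single-bond O.
Check the 16 heavy atoms by environment: 1× o (aromatic, X2) → no; 10× c (aromatic, X3) → no; 2× C (X2) → no; 2× C (X4) → no; 1× O (X2) → match.
That gives 1 matching atom.

1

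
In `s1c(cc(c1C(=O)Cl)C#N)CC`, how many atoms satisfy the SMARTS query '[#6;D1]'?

1

The query [#6;D1] means: carbon bonded to exactly one heavy atom.
Check the 12 heavy atoms by environment: 1× s (aromatic, D2) → no; 3× c (aromatic, D3) → no; 1× c (aromatic, D2) → no; 2× C (D2) → no; 1× N (D1) → no; 1× C (D3) → no; 1× O (D1) → no; 1× Cl (D1) → no; 1× C (D1) → match.
That gives 1 matching atom.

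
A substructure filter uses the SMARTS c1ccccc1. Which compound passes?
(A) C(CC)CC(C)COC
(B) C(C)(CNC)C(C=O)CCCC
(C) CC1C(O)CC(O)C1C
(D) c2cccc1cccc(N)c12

D

c1ccccc1 describes six aromatic carbons in a ring (a benzene ring).
(A) has a methyl group (-CH3) but no six-membered all-carbon aromatic ring is present.
(B) has a methyl group (-CH3) but no six-membered all-carbon aromatic ring is present.
(C) has a methyl group (-CH3) but no six-membered all-carbon aromatic ring is present.
(D) contains the required atom environment, so the pattern matches.
So the answer is (D).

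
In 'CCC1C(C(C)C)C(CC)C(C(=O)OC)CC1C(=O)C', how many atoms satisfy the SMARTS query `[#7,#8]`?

The query [#7,#8] means: nitrogen or oxygen (comma = OR).
Check the 20 heavy atoms by environment: 17× C → no; 3× O → match.
That gives 3 matching atoms.

3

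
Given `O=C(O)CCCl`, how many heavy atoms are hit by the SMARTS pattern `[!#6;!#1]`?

3

The query [!#6;!#1] means: not carbon and not hydrogen — any heteroatom.
Check the 6 heavy atoms by environment: 3× C → no; 2× O → match; 1× Cl → match.
Summing the matching environments: 2 + 1 = 3 matching atoms.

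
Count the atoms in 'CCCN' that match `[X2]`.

The query [X2] means: any atom with exactly two total connections (bonds + H).
Check the 4 heavy atoms by environment: 3× C (X4) → no; 1× N (X3) → no.
No environment satisfies the query, so 0 matching atoms.

0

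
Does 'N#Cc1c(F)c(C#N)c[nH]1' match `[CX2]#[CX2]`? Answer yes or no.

No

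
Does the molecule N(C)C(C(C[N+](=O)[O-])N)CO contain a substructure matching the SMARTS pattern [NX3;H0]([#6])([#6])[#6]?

The pattern [NX3;H0]([#6])([#6])[#6] describes a trivalent nitrogen with no H, bonded to three carbons — a tertiary amine.
The closest candidate here is an N-methylamino group (-NHCH3), but the nitrogen still has one H (H1), not H0. No other fragment satisfies the full query, so there is no match.

No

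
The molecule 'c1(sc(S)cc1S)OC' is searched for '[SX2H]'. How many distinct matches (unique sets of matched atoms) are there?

2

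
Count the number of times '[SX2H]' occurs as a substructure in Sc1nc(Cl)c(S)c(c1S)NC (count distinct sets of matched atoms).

[SX2H] is the SMARTS for a thiol: an aliphatic sulfur with two connections, one being H.
The molecule carries 3 separate instances of a thiol (-SH) meeting every constraint; each maps to a distinct set of atoms, giving 3 matches.

3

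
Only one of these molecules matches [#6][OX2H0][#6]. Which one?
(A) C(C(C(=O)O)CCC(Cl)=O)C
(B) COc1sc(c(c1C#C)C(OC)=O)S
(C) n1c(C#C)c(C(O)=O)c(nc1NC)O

B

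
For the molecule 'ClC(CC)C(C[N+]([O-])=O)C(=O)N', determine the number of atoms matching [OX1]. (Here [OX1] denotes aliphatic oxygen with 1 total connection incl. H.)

3

The query [OX1] means: aliphatic oxygen with one total connection — typically a carbonyl =O or an oxide.
Check the 12 heavy atoms by environment: 5× C (X4) → no; 1× C (X3) → no; 2× O (X1) → match; 1× N (X3) → no; 1× Cl (X1) → no; 1× N (charge +1, X3) → no; 1× O (charge -1, X1) → match.
Summing the matching environments: 2 + 1 = 3 matching atoms.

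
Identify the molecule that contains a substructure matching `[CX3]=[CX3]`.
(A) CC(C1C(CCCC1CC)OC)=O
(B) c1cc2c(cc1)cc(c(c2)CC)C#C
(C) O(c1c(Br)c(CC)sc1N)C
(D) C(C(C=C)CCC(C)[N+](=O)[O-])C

D

[CX3]=[CX3] describes a non-aromatic C=C double bond between two sp2 carbons (an alkene).
(A) has an ethyl group (-CH2CH3) but its C-C bond is a single bond between CX4 carbons, not CX3=CX3.
(B) has an ethyl group (-CH2CH3) but its C-C bond is a single bond between CX4 carbons, not CX3=CX3.
(C) has an ethyl group (-CH2CH3) but its C-C bond is a single bond between CX4 carbons, not CX3=CX3.
(D) contains a vinyl group (-CH=CH2), which satisfies every atom and bond constraint.
So the answer is (D).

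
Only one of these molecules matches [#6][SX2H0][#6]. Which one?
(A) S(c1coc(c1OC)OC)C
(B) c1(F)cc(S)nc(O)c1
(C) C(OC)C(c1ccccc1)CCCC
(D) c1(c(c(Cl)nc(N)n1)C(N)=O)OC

A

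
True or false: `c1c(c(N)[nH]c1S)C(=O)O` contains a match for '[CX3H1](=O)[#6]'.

False

The pattern [CX3H1](=O)[#6] describes an sp2 carbon with one H, double-bonded to O and single-bonded to carbon — an aldehyde.
The closest candidate here is a carboxylic acid group (-C(=O)OH), but the carbonyl carbon has H0 and is bonded to O, not H1. No other fragment satisfies the full query, so there is no match.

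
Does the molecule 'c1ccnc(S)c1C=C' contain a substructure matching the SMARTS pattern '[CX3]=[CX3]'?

Yes

The pattern [CX3]=[CX3] describes a non-aromatic C=C double bond between two sp2 carbons — an alkene.
The molecule carries a vinyl group (-CH=CH2), whose atoms satisfy every constraint of the query, so the pattern matches.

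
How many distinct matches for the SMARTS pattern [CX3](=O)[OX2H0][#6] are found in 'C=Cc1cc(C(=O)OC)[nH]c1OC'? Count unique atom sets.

1

[CX3](=O)[OX2H0][#6] is the SMARTS for an ester: a carbonyl carbon bonded to an oxygen that is itself bonded to carbon (no H on that O).
Exactly one fragment in the molecule meets all constraints, giving 1 match.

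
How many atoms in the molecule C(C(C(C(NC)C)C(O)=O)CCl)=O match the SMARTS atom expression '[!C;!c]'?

5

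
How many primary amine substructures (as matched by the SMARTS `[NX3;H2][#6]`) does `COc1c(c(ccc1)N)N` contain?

[NX3;H2][#6] is the SMARTS for a primary amine: a trivalent nitrogen with two H attached to carbon.
The molecule carries 2 separate instances of a primary amino group (-NH2) meeting every constraint; each maps to a distinct set of atoms, giving 2 matches.

2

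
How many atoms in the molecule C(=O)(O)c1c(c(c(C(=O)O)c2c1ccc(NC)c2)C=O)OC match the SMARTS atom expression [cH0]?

7

Check the 22 heavy atoms by environment: 7× c (aromatic, H0) → match; 3× c (aromatic, H1) → no; 1× N (H1) → no; 2× C (H3) → no; 2× C (H0) → no; 4× O (H0) → no; 2× O (H1) → no; 1× C (H1) → no.
That gives 7 matching atoms.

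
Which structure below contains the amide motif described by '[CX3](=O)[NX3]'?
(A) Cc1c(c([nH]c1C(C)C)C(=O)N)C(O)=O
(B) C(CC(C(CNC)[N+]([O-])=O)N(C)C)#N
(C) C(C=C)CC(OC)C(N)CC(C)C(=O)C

A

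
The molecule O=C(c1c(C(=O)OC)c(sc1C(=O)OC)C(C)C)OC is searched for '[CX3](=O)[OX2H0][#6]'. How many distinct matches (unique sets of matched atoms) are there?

[CX3](=O)[OX2H0][#6] is the SMARTS for an ester: a carbonyl carbon bonded to an oxygen that is itself bonded to carbon (no H on that O).
The molecule carries 3 separate instances of a methyl-ester group (-C(=O)OCH3) meeting every constraint; each maps to a distinct set of atoms, giving 3 matches.

3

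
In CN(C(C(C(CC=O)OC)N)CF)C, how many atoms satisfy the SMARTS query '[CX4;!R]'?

8

The query [CX4;!R] means: aliphatic carbon with four total connections, not in a ring.
Check the 14 heavy atoms by environment: 8× C (X4, acyclic) → match; 1× F (X1, acyclic) → no; 1× C (X3, acyclic) → no; 1× O (X1, acyclic) → no; 2× N (X3, acyclic) → no; 1× O (X2, acyclic) → no.
That gives 8 matching atoms.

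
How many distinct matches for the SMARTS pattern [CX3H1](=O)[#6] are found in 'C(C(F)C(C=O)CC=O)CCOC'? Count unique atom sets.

2

[CX3H1](=O)[#6] is the SMARTS for an aldehyde: an sp2 carbon with one H, double-bonded to O and single-bonded to carbon.
The molecule carries 2 separate instances of an aldehyde (-CHO) meeting every constraint; each maps to a distinct set of atoms, giving 2 matches.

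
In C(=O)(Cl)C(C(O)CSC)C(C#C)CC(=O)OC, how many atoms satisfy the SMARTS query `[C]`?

11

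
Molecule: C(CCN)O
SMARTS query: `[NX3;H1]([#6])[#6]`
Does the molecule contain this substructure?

No

The pattern [NX3;H1]([#6])[#6] describes a trivalent nitrogen with one H, bonded to two carbons — a secondary amine.
The closest candidate here is a primary amino group (-NH2), but the nitrogen has H2 and only one carbon neighbour. No other fragment satisfies the full query, so there is no match.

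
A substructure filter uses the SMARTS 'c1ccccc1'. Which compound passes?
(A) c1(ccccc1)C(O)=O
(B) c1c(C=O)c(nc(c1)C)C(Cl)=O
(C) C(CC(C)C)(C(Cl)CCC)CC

A

c1ccccc1 describes six aromatic carbons in a ring (a benzene ring).
(A) contains the required atom environment, so the pattern matches.
(B) has a methyl group (-CH3) but no six-membered all-carbon aromatic ring is present.
(C) has a methyl group (-CH3) but no six-membered all-carbon aromatic ring is present.
So the answer is (A).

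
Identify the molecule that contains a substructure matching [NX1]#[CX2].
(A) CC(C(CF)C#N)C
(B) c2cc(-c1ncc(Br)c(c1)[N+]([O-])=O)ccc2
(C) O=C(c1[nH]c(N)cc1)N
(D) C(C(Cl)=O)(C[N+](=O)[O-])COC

[NX1]#[CX2] describes a nitrogen triple-bonded to a two-connected carbon (a nitrile).
(A) contains a nitrile (-C#N), which satisfies every atom and bond constraint.
(B) has a nitro group (-[N+](=O)[O-]) but there is no C#N triple bond.
(C) has a primary amide (-C(=O)NH2) but the nitrogen is NX3, not NX1.
(D) has a nitro group (-[N+](=O)[O-]) but there is no C#N triple bond.
So the answer is (A).

A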